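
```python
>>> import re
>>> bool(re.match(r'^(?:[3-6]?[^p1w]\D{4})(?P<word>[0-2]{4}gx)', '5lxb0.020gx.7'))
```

False

The pattern matches anchored at the start of the string; then optionally a character in [3-6], then any character except [p1w], then exactly 4 of a non-digit (non-capturing group); then exactly 4 of a character in [0-2], then the literal 'gx' (captured as 'word').
`re.match` won't scan ahead — the pattern has to work from the very first character.
Here the string doesn't start with a match, so the call returns None, and `bool(None)` is False.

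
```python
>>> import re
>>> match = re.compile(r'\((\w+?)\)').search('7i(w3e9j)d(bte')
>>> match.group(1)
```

Unlike `match`, `search` isn't anchored — it looks for the pattern anywhere in the string.
The match spans [2:9] → '(w3e9j)'.
Captured: group 1 = 'w3e9j'.

'w3e9j'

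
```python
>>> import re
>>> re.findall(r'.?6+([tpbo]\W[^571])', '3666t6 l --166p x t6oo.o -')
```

['p x']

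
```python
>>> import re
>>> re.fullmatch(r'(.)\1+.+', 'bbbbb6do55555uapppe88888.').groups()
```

('b',)

After group 1 captures some text, `\1` only succeeds where that same text appears again.
`re.fullmatch` is like wrapping the pattern in `^…$` (in single-line mode).
The match spans [0:25] → 'bbbbb6do55555uapppe88888.'.
Captured: group 1 = 'b'.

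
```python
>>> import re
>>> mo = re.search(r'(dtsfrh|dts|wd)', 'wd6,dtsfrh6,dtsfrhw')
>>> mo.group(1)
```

`re.search` scans for the first position where the pattern succeeds.
The match spans [0:2] → 'wd'.
Captured: group 1 = 'wd'.

'wd'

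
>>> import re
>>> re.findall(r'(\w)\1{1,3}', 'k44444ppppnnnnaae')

['4', 'p', 'n', 'a']

A backreference is literal: `\1` must see the identical characters the first group matched.
Scanning left to right: at [1:5] match '4444', group 1 = '4'; at [6:10] match 'pppp', group 1 = 'p'; at [10:14] match 'nnnn', group 1 = 'n'; at [14:16] match 'aa', group 1 = 'a'.
With a single group, `findall` returns only what that group captured — 4 items.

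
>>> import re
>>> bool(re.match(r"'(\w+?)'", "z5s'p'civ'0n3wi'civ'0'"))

False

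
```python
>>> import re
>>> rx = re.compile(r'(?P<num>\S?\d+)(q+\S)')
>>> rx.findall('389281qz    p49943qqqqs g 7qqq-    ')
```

[('389281', 'qz'), ('p49943', 'qqqqs'), ('7', 'qqq-')]

This matches optionally a non-whitespace character, then one or more of a digit (captured as 'num'); then one or more of the literal 'q', then a non-whitespace character (captured).
With 2 capturing groups, `findall` returns a 2-tuple per match.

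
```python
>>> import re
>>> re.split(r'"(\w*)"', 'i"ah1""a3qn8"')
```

Matches to split on: at [1:6] → '"ah1"'; at [6:13] → '"a3qn8"'.
`re.split` interleaves the captured-group text with the surrounding fragments.

['i', 'ah1', '', 'a3qn8', '']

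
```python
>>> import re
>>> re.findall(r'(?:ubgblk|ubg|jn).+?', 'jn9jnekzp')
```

['jn9', 'jne']

Since nothing is captured, `findall` lists the 2 matched substrings directly.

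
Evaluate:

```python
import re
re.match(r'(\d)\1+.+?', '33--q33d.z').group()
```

`\1` is not a pattern — it's the concrete string captured by group 1, re-applied verbatim.
`re.match` only tries the pattern at the start of the string.
The match spans [0:3] → '33-'.
Captured: group 1 = '3'.

'33-'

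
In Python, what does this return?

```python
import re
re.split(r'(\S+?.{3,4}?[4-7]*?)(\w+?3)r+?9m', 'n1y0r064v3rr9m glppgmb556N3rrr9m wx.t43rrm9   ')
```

Pattern: one or more of a non-whitespace character (lazy), then 3 to 4 of any character (lazy), then zero or more of a character in [4-7] (lazy) (captured); then one or more of a word character (lazy), then the literal '3' (captured); then one or more of the literal 'r' (lazy), then the literal '9m'.
Matches to split on: at [0:14] → 'n1y0r064v3rr9m'; at [15:32] → 'glppgmb556N3rrr9m'.
With a capturing group present, the delimiter's captured portion is kept in the result list.

['', 'n1y0', 'r064v3', ' ', 'glpp', 'gmb556N3', ' wx.t43rrm9   ']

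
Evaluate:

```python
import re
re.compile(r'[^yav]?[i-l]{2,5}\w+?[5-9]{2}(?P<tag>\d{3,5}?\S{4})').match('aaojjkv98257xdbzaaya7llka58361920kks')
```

None

With `match`, the pattern is implicitly anchored at the beginning.
Here the string doesn't start with a match, so the call returns None.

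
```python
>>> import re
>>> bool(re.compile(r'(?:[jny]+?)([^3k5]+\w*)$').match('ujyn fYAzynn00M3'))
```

The pattern matches one or more of one of [jny] (lazy) (non-capturing group); then one or more of any character except [3k5], then zero or more of a word character (captured); then anchored at the end.
`match` is anchored at position 0; if the pattern doesn't fit there, it returns None.
Here position 0 doesn't satisfy it, so the call returns None, and `bool(None)` is False.

False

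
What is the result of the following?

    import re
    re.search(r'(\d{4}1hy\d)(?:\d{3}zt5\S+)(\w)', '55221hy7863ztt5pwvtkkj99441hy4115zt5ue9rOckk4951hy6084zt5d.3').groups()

('99441hy4', '3')

Pattern: exactly 4 of a digit, then the literal '1hy', then a digit (captured); then exactly 3 of a digit, then the literal 'zt5', then one or more of a non-whitespace character (non-capturing group); then a word character (captured).
`re.search` tries every starting position until one works.
The match spans [22:60] → '99441hy4115zt5ue9rOckk4951hy6084zt5d.3'.
Captured: group 1 = '99441hy4', group 2 = '3'.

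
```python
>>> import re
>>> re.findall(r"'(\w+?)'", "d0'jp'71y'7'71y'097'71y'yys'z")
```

['jp', '7', '097', 'yys']

One capturing group, so `findall` returns just the captured substring from each match — 4 in all.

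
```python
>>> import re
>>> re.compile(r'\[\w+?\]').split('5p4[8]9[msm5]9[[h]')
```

['5p4', '9', '9[', '']

`split` removes every match and returns the 4 fragments in between.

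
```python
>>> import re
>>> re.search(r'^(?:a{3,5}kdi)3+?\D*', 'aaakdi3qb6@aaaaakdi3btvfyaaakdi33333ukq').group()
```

'aaakdi3qb'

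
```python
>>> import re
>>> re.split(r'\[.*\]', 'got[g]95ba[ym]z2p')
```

['got', 'z2p']

Matches to split on: at [3:14] → '[g]95ba[ym]'.
The string is cut at each match, leaving 2 pieces.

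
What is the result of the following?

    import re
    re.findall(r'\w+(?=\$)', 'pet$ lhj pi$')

The positive lookaround only admits positions where the adjacent text matches; those characters stay outside the span.
`findall` yields the raw match text (2 of them) because the pattern has no groups.

['pet', 'pi']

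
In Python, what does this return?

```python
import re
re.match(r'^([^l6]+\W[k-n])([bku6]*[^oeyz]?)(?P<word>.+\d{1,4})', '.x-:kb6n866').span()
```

`match` is anchored at position 0; if the pattern doesn't fit there, it returns None.
The match spans [0:11] → '.x-:kb6n866'.

(0, 11)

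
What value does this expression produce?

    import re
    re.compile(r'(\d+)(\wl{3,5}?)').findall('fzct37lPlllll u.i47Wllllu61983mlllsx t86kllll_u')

[('47', 'Wlll'), ('61983', 'mlll'), ('86', 'klll')]

Pattern: one or more of a digit (captured); then a word character, then 3 to 5 of a literal 'l' (lazy) (captured).
With the lazy modifier that quantifier settles for the fewest repetitions that let the rest of the pattern succeed (the atoms after it are unaffected and can still be greedy).
Scanning left to right: at [17:23] match '47Wlll', groups = ('47', 'Wlll'); at [25:34] match '61983mlll', groups = ('61983', 'mlll'); at [38:44] match '86klll', groups = ('86', 'klll').
2 groups means each result is a tuple of 2 captured strings — 3 here.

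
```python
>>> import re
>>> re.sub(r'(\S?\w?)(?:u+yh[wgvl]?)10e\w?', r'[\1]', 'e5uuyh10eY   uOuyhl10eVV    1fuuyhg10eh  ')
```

'[e5]   [uO]V    [1f]  '

The pattern matches optionally a non-whitespace character, then optionally a word character (captured); then one or more of the literal 'u', then the literal 'yh', then optionally one of [wgvl] (non-capturing group); then the literal '10e', then optionally a word character.
Matches: at [0:10] → 'e5uuyh10eY'; at [13:23] → 'uOuyhl10eV'; at [28:39] → '1fuuyhg10eh'.
`\1` in the replacement pulls in group 1's text for each match.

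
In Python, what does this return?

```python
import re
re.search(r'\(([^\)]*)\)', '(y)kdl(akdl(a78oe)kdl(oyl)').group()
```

'(y)'

The match spans [0:3] → '(y)'.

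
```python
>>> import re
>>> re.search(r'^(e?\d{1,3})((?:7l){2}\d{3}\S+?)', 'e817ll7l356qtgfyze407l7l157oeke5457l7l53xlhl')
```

None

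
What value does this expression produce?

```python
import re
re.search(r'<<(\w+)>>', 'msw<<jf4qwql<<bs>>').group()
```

'<<bs>>'

The match spans [12:18] → '<<bs>>'.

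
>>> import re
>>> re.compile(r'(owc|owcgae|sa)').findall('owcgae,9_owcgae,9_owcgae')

['owc', 'owc', 'owc']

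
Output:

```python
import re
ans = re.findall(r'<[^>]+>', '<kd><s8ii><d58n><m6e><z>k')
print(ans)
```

Since nothing is captured, `findall` lists the 5 matched substrings directly.

['<kd>', '<s8ii>', '<d58n>', '<m6e>', '<z>']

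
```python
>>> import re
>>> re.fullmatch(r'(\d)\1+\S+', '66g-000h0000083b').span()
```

After group 1 captures some text, `\1` only succeeds where that same text appears again.
`re.fullmatch` is like wrapping the pattern in `^…$` (in single-line mode).
The match spans [0:16] → '66g-000h0000083b'.
Captured: group 1 = '6'.

(0, 16)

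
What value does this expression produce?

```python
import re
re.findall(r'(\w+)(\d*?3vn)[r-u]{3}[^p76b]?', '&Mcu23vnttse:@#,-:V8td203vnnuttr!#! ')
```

[('Mcu2', '3vn')]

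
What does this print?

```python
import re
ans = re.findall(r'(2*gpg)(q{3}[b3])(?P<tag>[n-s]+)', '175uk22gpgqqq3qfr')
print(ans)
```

This matches zero or more of the literal '2', then the literal 'gpg' (captured); then exactly 3 of the literal 'q', then one of [b3] (captured); then one or more of a character in [n-s] (captured as 'tag').
Matches: at [5:15] match '22gpgqqq3q', groups = ('22gpg', 'qqq3', 'q').
3 groups means the one result is a tuple of 3 captured strings — 1 here.

[('22gpg', 'qqq3', 'q')]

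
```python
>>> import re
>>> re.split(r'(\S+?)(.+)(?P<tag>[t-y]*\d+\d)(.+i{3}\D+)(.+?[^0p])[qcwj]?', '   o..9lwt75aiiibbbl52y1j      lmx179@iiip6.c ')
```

['   ', 'o', '..9lwt75aiiibbbl52y1j      lmx1', '79', '@iiip', '6.', ' ']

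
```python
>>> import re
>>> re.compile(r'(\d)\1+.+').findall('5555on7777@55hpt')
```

['5']

A backreference is literal: `\1` must see the identical characters the first group matched.
One capturing group, so `findall` returns just the captured substring from the one match — 1 in all.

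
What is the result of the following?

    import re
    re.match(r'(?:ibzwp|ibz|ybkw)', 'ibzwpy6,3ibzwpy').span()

(0, 5)

`|` is ordered: at each position the engine commits to the first alternative that works.
`re.match` only tries the pattern at the start of the string.
The match spans [0:5] → 'ibzwp'.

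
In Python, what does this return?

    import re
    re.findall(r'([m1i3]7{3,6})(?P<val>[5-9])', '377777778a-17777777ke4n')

2 groups means each result is a tuple of 2 captured strings — 2 here.

[('3777777', '7'), ('1777777', '7')]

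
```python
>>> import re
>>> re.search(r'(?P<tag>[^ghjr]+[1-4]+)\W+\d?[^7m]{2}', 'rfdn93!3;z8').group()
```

This matches one or more of any character except [ghjr], then one or more of a character in [1-4] (captured as 'tag'); then one or more of a non-word character; then optionally a digit, then exactly 2 of any character except [7m].
`search` walks the string left to right and returns the first match it finds.
The match spans [1:11] → 'fdn93!3;z8'.
Captured: group 1 = 'fdn93!3'.

'fdn93!3;z8'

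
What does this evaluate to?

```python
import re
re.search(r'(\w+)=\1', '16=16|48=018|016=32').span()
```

`\1` is not a pattern — it's the concrete string captured by group 1, re-applied verbatim.
`re.search` tries every starting position until one works.
The match spans [0:5] → '16=16'.
Captured: group 1 = '16'.

(0, 5)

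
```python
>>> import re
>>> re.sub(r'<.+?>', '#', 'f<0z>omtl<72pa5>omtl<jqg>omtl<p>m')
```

'f#omtl#omtl#omtl#m'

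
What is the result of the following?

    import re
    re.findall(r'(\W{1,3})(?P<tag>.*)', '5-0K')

[('-', '0K')]

The pattern matches 1 to 3 of a non-word character (captured); then zero or more of any character (captured as 'tag').
Matches: at [1:4] match '-0K', groups = ('-', '0K').
Multiple groups make `findall` return tuples — one 2-tuple for the one match.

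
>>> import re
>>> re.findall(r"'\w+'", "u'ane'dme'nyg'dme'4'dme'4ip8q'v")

Matches: at [1:6] → "'ane'"; at [9:14] → "'nyg'"; at [17:20] → "'4'"; at [23:30] → "'4ip8q'".
No capturing groups, so `findall` returns the 4 full match strings.

["'ane'", "'nyg'", "'4'", "'4ip8q'"]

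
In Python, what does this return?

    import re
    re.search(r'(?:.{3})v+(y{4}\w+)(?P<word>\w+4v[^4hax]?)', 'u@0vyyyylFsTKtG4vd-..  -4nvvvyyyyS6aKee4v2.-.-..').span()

Pattern: exactly 3 of any character (non-capturing group); then one or more of a literal 'v'; then exactly 4 of the literal 'y', then one or more of a word character (captured); then one or more of a word character, then the literal '4v', then optionally any character except [4hax] (captured as 'word').
`re.search` scans for the first position where the pattern succeeds.
The match spans [0:18] → 'u@0vyyyylFsTKtG4vd'.
Captured: group 1 = 'yyyylFsTKt', group 2 = 'G4vd'.

(0, 18)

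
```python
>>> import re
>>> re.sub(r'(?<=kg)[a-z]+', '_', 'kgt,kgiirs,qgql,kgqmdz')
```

The `(?=…)`/`(?<=…)` assertion just peeks at neighbouring text; it doesn't advance the match position.
`sub` substitutes '_' at each match site.

'kg_,kg_,qgql,kg_'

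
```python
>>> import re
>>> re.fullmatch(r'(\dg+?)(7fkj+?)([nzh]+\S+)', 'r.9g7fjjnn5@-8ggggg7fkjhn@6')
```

`re.fullmatch` is like wrapping the pattern in `^…$` (in single-line mode).
Here there's no way to consume every character, so the call returns None.

None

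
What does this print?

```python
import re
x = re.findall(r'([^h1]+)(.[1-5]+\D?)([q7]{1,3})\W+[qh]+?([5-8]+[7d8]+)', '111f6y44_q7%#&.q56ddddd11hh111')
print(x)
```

With 4 capturing groups, `findall` returns a 4-tuple per match.

[('f6y', '44_', 'q7', '56ddddd')]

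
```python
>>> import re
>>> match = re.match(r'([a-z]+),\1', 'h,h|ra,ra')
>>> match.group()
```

'h,h'

With `match`, the pattern is implicitly anchored at the beginning.
The match spans [0:3] → 'h,h'.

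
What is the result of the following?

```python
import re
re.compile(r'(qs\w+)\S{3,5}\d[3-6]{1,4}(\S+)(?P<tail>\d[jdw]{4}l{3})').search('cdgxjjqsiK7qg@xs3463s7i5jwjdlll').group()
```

The match spans [6:31] → 'qsiK7qg@xs3463s7i5jwjdlll'.

'qsiK7qg@xs3463s7i5jwjdlll'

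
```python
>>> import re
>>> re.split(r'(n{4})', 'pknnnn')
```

This matches exactly 4 of a literal 'n' (captured).
Matches to split on: at [2:6] → 'nnnn'.
Because the pattern has a capturing group, `split` also inserts each captured text between the pieces.

['pk', 'nnnn', '']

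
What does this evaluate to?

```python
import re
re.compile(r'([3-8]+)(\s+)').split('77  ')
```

The group in the pattern means `split` returns the separators' captures alongside the pieces.

['', '77', '  ', '']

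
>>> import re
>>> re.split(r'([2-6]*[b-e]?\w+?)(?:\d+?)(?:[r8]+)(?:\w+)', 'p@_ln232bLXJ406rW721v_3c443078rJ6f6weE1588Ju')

The pattern matches zero or more of a character in [2-6], then optionally a character in [b-e], then one or more of a word character (lazy) (captured); then one or more of a digit (lazy) (non-capturing group); then one or more of one of [r8] (non-capturing group); then one or more of a word character (non-capturing group).
With a capturing group present, the delimiter's captured portion is kept in the result list.

['p@', '_ln232bLXJ', '']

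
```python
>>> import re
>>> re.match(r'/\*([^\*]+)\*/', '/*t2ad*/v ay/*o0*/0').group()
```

'/*t2ad*/'

`match` is anchored at position 0; if the pattern doesn't fit there, it returns None.
The match spans [0:8] → '/*t2ad*/'.
Captured: group 1 = 't2ad'.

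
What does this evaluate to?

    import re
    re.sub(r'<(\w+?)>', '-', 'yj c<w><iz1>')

'yj c--'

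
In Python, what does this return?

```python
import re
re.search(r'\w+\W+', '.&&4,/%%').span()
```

(3, 8)

The pattern matches one or more of a word character; then one or more of a non-word character.
`re.search` scans for the first position where the pattern succeeds.
The match spans [3:8] → '4,/%%'.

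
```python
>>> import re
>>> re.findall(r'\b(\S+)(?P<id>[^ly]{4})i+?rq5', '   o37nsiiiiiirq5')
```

This matches a word boundary (`\b`, zero-width); then one or more of a non-whitespace character (captured); then exactly 4 of any character except [ly] (captured as 'id'); then one or more of a literal 'i' (lazy), then the literal 'rq5'.
2 groups means the one result is a tuple of 2 captured strings — 1 here.

[('o37nsi', 'iiii')]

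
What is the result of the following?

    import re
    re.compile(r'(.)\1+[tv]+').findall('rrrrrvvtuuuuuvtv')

['r', 'u']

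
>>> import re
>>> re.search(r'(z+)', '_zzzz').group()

Pattern: one or more of a literal 'z' (captured).
The match spans [1:5] → 'zzzz'.

'zzzz'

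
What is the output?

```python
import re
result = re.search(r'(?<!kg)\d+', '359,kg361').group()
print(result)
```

`(?!…)`/`(?<!…)` only lets a position through if the neighbouring text does NOT match; no characters are consumed.
`re.search` tries every starting position until one works.
The match spans [0:3] → '359'.

359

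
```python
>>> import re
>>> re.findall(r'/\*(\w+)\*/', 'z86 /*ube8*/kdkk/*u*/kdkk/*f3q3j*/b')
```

['ube8', 'u', 'f3q3j']

Walking the string: at [4:12] match '/*ube8*/', group 1 = 'ube8'; at [16:21] match '/*u*/', group 1 = 'u'; at [25:34] match '/*f3q3j*/', group 1 = 'f3q3j'.
Because there's exactly one group, `findall` drops the full match and keeps group 1 from each hit.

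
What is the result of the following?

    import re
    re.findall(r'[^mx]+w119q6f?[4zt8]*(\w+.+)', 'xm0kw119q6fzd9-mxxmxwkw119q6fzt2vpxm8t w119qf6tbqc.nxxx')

['d9-mxxmxwkw119q6fzt2vpxm8t w119qf6tbqc.nxxx']

Pattern: one or more of any character except [mx], then the literal 'w11'; then the literal '9q6', then optionally a literal 'f', then zero or more of one of [4zt8]; then one or more of a word character, then one or more of any character (captured).
With a single group, `findall` returns only what that group captured — 1 item.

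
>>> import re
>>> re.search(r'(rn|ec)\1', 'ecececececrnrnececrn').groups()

`\1` is not a pattern — it's the concrete string captured by group 1, re-applied verbatim.
Unlike `match`, `search` isn't anchored — it looks for the pattern anywhere in the string.
The match spans [0:4] → 'ecec'.
Captured: group 1 = 'ec'.

('ec',)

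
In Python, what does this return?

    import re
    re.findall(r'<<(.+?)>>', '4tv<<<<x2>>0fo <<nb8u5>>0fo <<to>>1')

Because the quantifier is non-greedy, it stops expanding at the earliest point where the rest of the pattern can succeed.
Matches: at [3:11] match '<<<<x2>>', group 1 = '<<x2'; at [15:24] match '<<nb8u5>>', group 1 = 'nb8u5'; at [28:34] match '<<to>>', group 1 = 'to'.
With a single group, `findall` returns only what that group captured — 3 items.

['<<x2', 'nb8u5', 'to']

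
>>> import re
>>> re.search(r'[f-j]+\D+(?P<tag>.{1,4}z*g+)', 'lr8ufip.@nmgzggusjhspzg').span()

(4, 23)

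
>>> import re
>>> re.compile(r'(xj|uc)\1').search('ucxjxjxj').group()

`\1` has to match the exact text group 1 already captured.
The match spans [2:6] → 'xjxj'.

'xjxj'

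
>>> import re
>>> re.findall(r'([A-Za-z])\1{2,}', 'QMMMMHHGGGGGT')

['M', 'G']

The backreference `\1` re-matches whatever the first group consumed, character for character.
Because there's exactly one group, `findall` drops the full match and keeps group 1 from each hit.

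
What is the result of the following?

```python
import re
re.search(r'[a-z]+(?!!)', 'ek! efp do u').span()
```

The negative lookahead/lookbehind blocks any match where the forbidden context is present.
`search` walks the string left to right and returns the first match it finds.
The match spans [0:1] → 'e'.

(0, 1)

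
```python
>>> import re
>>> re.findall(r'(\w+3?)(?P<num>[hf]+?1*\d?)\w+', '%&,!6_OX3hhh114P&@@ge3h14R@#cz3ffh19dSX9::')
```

The pattern matches one or more of a word character, then optionally a literal '3' (captured); then one or more of one of [hf] (lazy), then zero or more of the literal '1', then optionally a digit (captured as 'num'); then one or more of a word character.
Matches: at [4:16] match '6_OX3hhh114P', groups = ('6_OX3hh', 'h114'); at [19:26] match 'ge3h14R', groups = ('ge3', 'h14'); at [28:40] match 'cz3ffh19dSX9', groups = ('cz3ff', 'h19').
`findall` packs the 2 group values into a tuple for every match.

[('6_OX3hh', 'h114'), ('ge3', 'h14'), ('cz3ff', 'h19')]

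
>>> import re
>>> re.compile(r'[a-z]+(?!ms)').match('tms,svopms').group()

'tms'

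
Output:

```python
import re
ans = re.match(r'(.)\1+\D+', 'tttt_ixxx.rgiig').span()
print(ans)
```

(0, 15)

`re.match` won't scan ahead — the pattern has to work from the very first character.
The match spans [0:15] → 'tttt_ixxx.rgiig'.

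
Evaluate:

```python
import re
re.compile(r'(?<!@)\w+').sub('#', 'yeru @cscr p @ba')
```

'# @c# # @b#'

`(?!…)`/`(?<!…)` only lets a position through if the neighbouring text does NOT match; no characters are consumed.
Matches: at [0:4] → 'yeru'; at [7:10] → 'scr'; at [11:12] → 'p'; at [15:16] → 'a'.
Every occurrence is swapped for '#'.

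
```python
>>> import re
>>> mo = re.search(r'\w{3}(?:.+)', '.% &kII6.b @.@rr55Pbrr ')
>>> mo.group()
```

This matches exactly 3 of a word character; then one or more of any character (non-capturing group).
`re.search` scans for the first position where the pattern succeeds.
The match spans [4:23] → 'kII6.b @.@rr55Pbrr '.

'kII6.b @.@rr55Pbrr '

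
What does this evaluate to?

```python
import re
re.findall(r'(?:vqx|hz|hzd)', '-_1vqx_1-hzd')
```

['vqx', 'hz']

`|` is ordered: at each position the engine commits to the first alternative that works.
Matches: at [3:6] → 'vqx'; at [9:11] → 'hz'.
No capturing groups, so `findall` returns the 2 full match strings.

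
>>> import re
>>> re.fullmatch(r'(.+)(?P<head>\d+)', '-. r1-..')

None

`fullmatch` succeeds only if the pattern covers the string from start to end.
Here the string isn't matched end-to-end, so the call returns None.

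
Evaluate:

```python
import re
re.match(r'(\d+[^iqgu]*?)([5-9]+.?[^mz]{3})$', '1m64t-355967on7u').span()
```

(0, 16)

`match` is anchored at position 0; if the pattern doesn't fit there, it returns None.
The match spans [0:16] → '1m64t-355967on7u'.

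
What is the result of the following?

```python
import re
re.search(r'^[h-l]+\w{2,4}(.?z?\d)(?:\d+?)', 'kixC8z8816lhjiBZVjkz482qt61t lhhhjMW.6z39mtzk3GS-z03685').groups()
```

The match spans [0:9] → 'kixC8z881'.
Captured: group 1 = '88'.

('88',)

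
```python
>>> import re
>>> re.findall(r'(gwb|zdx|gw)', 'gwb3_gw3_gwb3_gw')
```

['gwb', 'gw', 'gwb', 'gw']

The regex engine tests alternatives in the order written; an earlier branch that matches wins even if a later one would match more.
Scanning left to right: at [0:3] match 'gwb', group 1 = 'gwb'; at [5:7] match 'gw', group 1 = 'gw'; at [9:12] match 'gwb', group 1 = 'gwb'; at [14:16] match 'gw', group 1 = 'gw'.
One capturing group, so `findall` returns just the captured substring from each match — 4 in all.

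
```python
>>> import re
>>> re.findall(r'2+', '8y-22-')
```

Pattern: one or more of a literal '2'.
Matches: at [3:5] → '22'.
`findall` yields the raw match text (1 of them) because the pattern has no groups.

['22']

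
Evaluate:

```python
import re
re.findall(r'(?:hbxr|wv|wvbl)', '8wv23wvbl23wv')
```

Branches in `(...|...)` are attempted left-to-right; the first branch that allows the whole pattern to succeed is taken.
Scanning left to right: at [1:3] → 'wv'; at [5:7] → 'wv'; at [11:13] → 'wv'.
`findall` yields the raw match text (3 of them) because the pattern has no groups.

['wv', 'wv', 'wv']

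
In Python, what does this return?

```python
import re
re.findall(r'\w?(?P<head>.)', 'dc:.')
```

Pattern: optionally a word character; then any character (captured as 'head').
One capturing group, so `findall` returns just the captured substring from each match — 3 in all.

['c', ':', '.']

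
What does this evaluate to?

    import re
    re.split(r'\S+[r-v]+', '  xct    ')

['  ', '    ']

Each match becomes a cut point; 2 segments remain.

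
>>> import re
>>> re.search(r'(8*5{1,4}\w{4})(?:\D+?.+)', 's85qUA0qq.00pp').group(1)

'85qUA0'

The match spans [1:14] → '85qUA0qq.00pp'.
Captured: group 1 = '85qUA0'.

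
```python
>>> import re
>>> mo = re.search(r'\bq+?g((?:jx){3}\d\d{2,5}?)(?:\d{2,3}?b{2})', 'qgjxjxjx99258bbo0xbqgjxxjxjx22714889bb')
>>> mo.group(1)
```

This matches a word boundary (`\b`, zero-width); then one or more of a literal 'q' (lazy), then the literal 'g'; then the literal 'jx' repeated 3 times, then a digit, then 2 to 5 of a digit (lazy) (captured); then 2 to 3 of a digit (lazy), then exactly 2 of a literal 'b' (non-capturing group).
`search` walks the string left to right and returns the first match it finds.
The match spans [0:15] → 'qgjxjxjx99258bb'.
Captured: group 1 = 'jxjxjx992'.

'jxjxjx992'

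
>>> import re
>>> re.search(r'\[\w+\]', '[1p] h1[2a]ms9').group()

`search` walks the string left to right and returns the first match it finds.
The match spans [0:4] → '[1p]'.

'[1p]'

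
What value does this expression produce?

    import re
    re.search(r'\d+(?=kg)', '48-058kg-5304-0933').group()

'058'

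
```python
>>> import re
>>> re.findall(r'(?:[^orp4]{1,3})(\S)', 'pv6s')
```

['s']

The pattern matches 1 to 3 of any character except [orp4] (non-capturing group); then a non-whitespace character (captured).
Scanning left to right: at [1:4] match 'v6s', group 1 = 's'.
`findall` collects group 1 from the one match (1 total).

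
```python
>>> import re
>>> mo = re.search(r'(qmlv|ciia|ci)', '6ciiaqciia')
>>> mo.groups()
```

The regex engine tests alternatives in the order written; an earlier branch that matches wins even if a later one would match more.
`re.search` scans for the first position where the pattern succeeds.
The match spans [1:5] → 'ciia'.
Captured: group 1 = 'ciia'.

('ciia',)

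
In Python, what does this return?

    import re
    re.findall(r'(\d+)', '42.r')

['42']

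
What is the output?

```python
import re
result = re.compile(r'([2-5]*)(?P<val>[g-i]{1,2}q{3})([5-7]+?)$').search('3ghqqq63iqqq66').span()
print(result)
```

(7, 14)

Pattern: zero or more of a character in [2-5] (captured); then 1 to 2 of a character in [g-i], then exactly 3 of the literal 'q' (captured as 'val'); then one or more of a character in [5-7] (lazy) (captured); then anchored at the end.
`re.search` tries every starting position until one works.
The match spans [7:14] → '3iqqq66'.
Captured: group 1 = '3', group 2 = 'iqqq', group 3 = '66'.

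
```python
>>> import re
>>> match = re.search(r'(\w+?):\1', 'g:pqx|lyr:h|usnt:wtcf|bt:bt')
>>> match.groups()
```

('bt',)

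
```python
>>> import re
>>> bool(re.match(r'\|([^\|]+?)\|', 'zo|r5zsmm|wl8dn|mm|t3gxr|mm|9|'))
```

`re.match` only tries the pattern at the start of the string.
Here position 0 doesn't satisfy it, so the call returns None, and `bool(None)` is False.

False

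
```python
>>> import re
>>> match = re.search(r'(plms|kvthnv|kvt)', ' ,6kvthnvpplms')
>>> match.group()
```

'kvthnv'

Alternation tries branches left to right and keeps the first one that lets the overall match succeed at that position.
The match spans [3:9] → 'kvthnv'.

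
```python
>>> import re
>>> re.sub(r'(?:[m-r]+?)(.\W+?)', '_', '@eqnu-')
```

'@e_'

This matches one or more of a character in [m-r] (lazy) (non-capturing group); then any character, then one or more of a non-word character (lazy) (captured).
Matches: at [2:6] → 'qnu-'.
`sub` substitutes '_' at each match site.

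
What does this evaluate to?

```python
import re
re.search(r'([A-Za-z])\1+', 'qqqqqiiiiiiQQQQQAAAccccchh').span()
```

A backreference is literal: `\1` must see the identical characters the first group matched.
Unlike `match`, `search` isn't anchored — it looks for the pattern anywhere in the string.
The match spans [0:5] → 'qqqqq'.
Captured: group 1 = 'q'.

(0, 5)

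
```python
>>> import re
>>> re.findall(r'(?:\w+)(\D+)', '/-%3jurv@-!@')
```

['@-!@']

`findall` collects group 1 from the one match (1 total).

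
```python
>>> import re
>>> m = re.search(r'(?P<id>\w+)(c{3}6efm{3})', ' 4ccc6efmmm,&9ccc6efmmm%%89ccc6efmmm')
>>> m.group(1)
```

'4'

The match spans [1:11] → '4ccc6efmmm'.
Captured: group 1 = '4', group 2 = 'ccc6efmmm'.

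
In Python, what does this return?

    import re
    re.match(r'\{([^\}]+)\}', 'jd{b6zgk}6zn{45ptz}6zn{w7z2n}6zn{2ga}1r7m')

None

With `match`, the pattern is implicitly anchored at the beginning.
Here position 0 doesn't satisfy it, so the call returns None.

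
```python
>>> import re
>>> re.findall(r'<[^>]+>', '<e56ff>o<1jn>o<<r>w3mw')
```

['<e56ff>', '<1jn>', '<<r>']

No capturing groups, so `findall` returns the 3 full match strings.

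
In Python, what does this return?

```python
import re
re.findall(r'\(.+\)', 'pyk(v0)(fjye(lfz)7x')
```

['(v0)(fjye(lfz)']

Scanning left to right: at [3:17] → '(v0)(fjye(lfz)'.
No capturing groups, so `findall` returns the 1 full match string.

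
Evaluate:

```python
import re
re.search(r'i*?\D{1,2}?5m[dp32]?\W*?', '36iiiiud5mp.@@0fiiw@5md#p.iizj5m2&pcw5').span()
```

(2, 11)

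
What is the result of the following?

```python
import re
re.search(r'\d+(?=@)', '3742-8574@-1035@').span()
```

(5, 9)

The `(?=…)`/`(?<=…)` assertion just peeks at neighbouring text; it doesn't advance the match position.
The match spans [5:9] → '8574'.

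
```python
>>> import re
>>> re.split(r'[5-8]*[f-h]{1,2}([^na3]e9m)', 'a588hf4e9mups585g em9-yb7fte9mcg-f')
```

['a', '4e9m', 'ups585g em9-yb', 'te9m', 'cg-f']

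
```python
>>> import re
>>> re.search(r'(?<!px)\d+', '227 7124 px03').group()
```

Because the assertion is negative and zero-width, positions next to the forbidden text are skipped.
`re.search` scans for the first position where the pattern succeeds.
The match spans [0:3] → '227'.

'227'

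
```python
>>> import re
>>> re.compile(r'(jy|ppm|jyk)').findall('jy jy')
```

Because there's exactly one group, `findall` drops the full match and keeps group 1 from each hit.

['jy', 'jy']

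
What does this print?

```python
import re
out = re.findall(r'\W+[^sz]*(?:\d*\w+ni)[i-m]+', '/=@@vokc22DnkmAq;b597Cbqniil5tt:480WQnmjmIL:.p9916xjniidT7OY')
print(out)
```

['/=@@vokc22DnkmAq;b597Cbqniil5tt:480WQnmjmIL:.p9916xjnii']

Pattern: one or more of a non-word character, then zero or more of any character except [sz]; then zero or more of a digit, then one or more of a word character, then the literal 'ni' (non-capturing group); then one or more of a character in [i-m].
Matches: at [0:55] → '/=@@vokc22DnkmAq;b597Cbqniil5tt:480WQnmjmIL:.p9916xjnii'.
`findall` yields the raw match text (1 of them) because the pattern has no groups.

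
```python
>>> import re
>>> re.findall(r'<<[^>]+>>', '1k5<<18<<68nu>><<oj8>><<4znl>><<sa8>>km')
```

Walking the string: at [3:15] → '<<18<<68nu>>'; at [15:22] → '<<oj8>>'; at [22:30] → '<<4znl>>'; at [30:37] → '<<sa8>>'.
No capturing groups, so `findall` returns the 4 full match strings.

['<<18<<68nu>>', '<<oj8>>', '<<4znl>>', '<<sa8>>']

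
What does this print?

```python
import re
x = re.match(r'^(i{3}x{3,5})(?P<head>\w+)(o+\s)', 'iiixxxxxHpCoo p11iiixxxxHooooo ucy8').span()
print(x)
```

This matches anchored at the start of the string; then exactly 3 of the literal 'i', then 3 to 5 of a literal 'x' (captured); then one or more of a word character (captured as 'head'); then one or more of a literal 'o', then whitespace (captured).
With `match`, the pattern is implicitly anchored at the beginning.
The match spans [0:14] → 'iiixxxxxHpCoo '.
Captured: group 1 = 'iiixxxxx', group 2 = 'HpCo', group 3 = 'o '.

(0, 14)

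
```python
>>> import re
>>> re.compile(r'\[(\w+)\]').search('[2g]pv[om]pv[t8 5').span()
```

`re.search` scans for the first position where the pattern succeeds.
The match spans [0:4] → '[2g]'.
Captured: group 1 = '2g'.

(0, 4)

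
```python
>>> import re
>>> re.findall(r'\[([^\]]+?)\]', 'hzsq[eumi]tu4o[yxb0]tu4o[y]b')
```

Walking the string: at [4:10] match '[eumi]', group 1 = 'eumi'; at [14:20] match '[yxb0]', group 1 = 'yxb0'; at [24:27] match '[y]', group 1 = 'y'.
With a single group, `findall` returns only what that group captured — 3 items.

['eumi', 'yxb0', 'y']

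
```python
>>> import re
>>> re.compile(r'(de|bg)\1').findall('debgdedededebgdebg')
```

`\1` has to match the exact text group 1 already captured.
Scanning left to right: at [4:8] match 'dede', group 1 = 'de'; at [8:12] match 'dede', group 1 = 'de'.
Because there's exactly one group, `findall` drops the full match and keeps group 1 from each hit.

['de', 'de']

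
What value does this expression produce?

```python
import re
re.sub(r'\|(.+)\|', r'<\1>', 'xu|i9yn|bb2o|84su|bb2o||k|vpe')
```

Matches: at [2:26] → '|i9yn|bb2o|84su|bb2o||k|'.
`\1` in the replacement pulls in group 1's text for each match.

'xu<i9yn|bb2o|84su|bb2o||k>vpe'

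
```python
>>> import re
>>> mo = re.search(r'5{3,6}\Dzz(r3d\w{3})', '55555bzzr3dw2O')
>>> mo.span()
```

Pattern: 3 to 6 of a literal '5', then a non-digit, then the literal 'zz'; then the literal 'r3d', then exactly 3 of a word character (captured).
`re.search` tries every starting position until one works.
The match spans [0:14] → '55555bzzr3dw2O'.
Captured: group 1 = 'r3dw2O'.

(0, 14)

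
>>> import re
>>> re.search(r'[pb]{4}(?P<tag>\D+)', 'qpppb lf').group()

'pppb lf'

This matches exactly 4 of one of [pb]; then one or more of a non-digit (captured as 'tag').
Unlike `match`, `search` isn't anchored — it looks for the pattern anywhere in the string.
The match spans [1:8] → 'pppb lf'.
Captured: group 1 = ' lf'.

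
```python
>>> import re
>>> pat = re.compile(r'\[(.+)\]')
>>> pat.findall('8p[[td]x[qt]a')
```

['[td]x[qt']

`findall` collects group 1 from the one match (1 total).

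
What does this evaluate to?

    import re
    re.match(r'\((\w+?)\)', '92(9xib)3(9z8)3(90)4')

`re.match` only tries the pattern at the start of the string.
Here the string doesn't start with a match, so the call returns None.

None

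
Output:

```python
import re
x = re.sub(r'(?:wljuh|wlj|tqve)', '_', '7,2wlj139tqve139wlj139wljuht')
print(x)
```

7,2_139_139_139_t

Alternation isn't longest-match — the leftmost alternative that fits at this position is chosen.
Each match is replaced by '_'.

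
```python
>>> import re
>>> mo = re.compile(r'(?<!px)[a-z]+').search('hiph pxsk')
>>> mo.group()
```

'hiph'

A negative assertion filters positions out without eating any characters.
`search` walks the string left to right and returns the first match it finds.
The match spans [0:4] → 'hiph'.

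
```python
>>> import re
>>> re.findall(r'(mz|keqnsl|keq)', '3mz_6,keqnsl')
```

Branches in `(...|...)` are attempted left-to-right; the first branch that allows the whole pattern to succeed is taken.
Walking the string: at [1:3] match 'mz', group 1 = 'mz'; at [6:12] match 'keqnsl', group 1 = 'keqnsl'.
Because there's exactly one group, `findall` drops the full match and keeps group 1 from each hit.

['mz', 'keqnsl']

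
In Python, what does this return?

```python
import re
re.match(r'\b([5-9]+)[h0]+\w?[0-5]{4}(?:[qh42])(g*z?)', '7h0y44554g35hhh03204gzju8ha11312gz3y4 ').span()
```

Pattern: a word boundary (`\b`, zero-width); then one or more of a character in [5-9] (captured); then one or more of one of [h0], then optionally a word character, then exactly 4 of a character in [0-5]; then one of [qh42] (non-capturing group); then zero or more of the literal 'g', then optionally the literal 'z' (captured).
`match` is anchored at position 0; if the pattern doesn't fit there, it returns None.
The match spans [0:10] → '7h0y44554g'.
Captured: group 1 = '7', group 2 = 'g'.

(0, 10)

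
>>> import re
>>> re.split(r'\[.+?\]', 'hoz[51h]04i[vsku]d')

['hoz', '04i', 'd']

Lazy quantifiers expand one character at a time until the remainder of the pattern can match.
Matches to split on: at [3:8] → '[51h]'; at [11:17] → '[vsku]'.
The string is cut at each match, leaving 3 pieces.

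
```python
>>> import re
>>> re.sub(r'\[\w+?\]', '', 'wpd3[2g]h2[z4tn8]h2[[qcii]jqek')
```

'wpd3h2h2[jqek'

Each match is replaced by ''.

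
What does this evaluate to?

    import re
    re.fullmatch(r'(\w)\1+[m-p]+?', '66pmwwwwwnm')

None

`fullmatch` succeeds only if the pattern covers the string from start to end.
Here the pattern can't cover the whole string, so the call returns None.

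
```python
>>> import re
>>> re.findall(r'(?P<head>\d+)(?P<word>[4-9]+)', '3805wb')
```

Pattern: one or more of a digit (captured as 'head'); then one or more of a character in [4-9] (captured as 'word').
Matches: at [0:4] match '3805', groups = ('380', '5').
Multiple groups make `findall` return tuples — one 2-tuple for the one match.

[('380', '5')]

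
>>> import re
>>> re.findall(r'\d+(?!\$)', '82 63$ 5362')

['82', '6', '5362']

A negative assertion filters positions out without eating any characters.
Matches: at [0:2] → '82'; at [3:4] → '6'; at [7:11] → '5362'.
Since nothing is captured, `findall` lists the 3 matched substrings directly.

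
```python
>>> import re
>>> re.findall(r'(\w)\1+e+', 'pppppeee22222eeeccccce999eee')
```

The backreference `\1` re-matches whatever the first group consumed, character for character.
Scanning left to right: at [0:8] match 'pppppeee', group 1 = 'p'; at [8:16] match '22222eee', group 1 = '2'; at [16:22] match 'ccccce', group 1 = 'c'; at [22:28] match '999eee', group 1 = '9'.
Because there's exactly one group, `findall` drops the full match and keeps group 1 from each hit.

['p', '2', 'c', '9']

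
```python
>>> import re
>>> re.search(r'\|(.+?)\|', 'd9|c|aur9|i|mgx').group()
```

'|c|'

The `?` after the quantifier makes it lazy — it takes as little as possible before letting the rest of the pattern try.
The match spans [2:5] → '|c|'.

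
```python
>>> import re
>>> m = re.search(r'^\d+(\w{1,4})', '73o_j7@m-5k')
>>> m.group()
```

Pattern: anchored at the start of the string; then one or more of a digit; then 1 to 4 of a word character (captured).
`search` walks the string left to right and returns the first match it finds.
The match spans [0:6] → '73o_j7'.
Captured: group 1 = 'o_j7'.

'73o_j7'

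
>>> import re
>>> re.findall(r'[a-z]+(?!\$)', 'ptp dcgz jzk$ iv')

['ptp', 'dcgz', 'jz', 'iv']

The negative lookahead/lookbehind blocks any match where the forbidden context is present.
Matches: at [0:3] → 'ptp'; at [4:8] → 'dcgz'; at [9:11] → 'jz'; at [14:16] → 'iv'.
Since nothing is captured, `findall` lists the 4 matched substrings directly.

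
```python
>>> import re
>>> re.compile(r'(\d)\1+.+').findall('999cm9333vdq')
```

`\1` has to match the exact text group 1 already captured.
Matches: at [0:12] match '999cm9333vdq', group 1 = '9'.
Because there's exactly one group, `findall` drops the full match and keeps group 1 from the one hit.

['9']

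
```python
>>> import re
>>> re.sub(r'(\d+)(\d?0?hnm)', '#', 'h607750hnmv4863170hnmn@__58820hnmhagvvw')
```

'h#v#n@__#hagvvw'

This matches one or more of a digit (captured); then optionally a digit, then optionally a literal '0', then the literal 'hnm' (captured).
Each match is replaced by '#'.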